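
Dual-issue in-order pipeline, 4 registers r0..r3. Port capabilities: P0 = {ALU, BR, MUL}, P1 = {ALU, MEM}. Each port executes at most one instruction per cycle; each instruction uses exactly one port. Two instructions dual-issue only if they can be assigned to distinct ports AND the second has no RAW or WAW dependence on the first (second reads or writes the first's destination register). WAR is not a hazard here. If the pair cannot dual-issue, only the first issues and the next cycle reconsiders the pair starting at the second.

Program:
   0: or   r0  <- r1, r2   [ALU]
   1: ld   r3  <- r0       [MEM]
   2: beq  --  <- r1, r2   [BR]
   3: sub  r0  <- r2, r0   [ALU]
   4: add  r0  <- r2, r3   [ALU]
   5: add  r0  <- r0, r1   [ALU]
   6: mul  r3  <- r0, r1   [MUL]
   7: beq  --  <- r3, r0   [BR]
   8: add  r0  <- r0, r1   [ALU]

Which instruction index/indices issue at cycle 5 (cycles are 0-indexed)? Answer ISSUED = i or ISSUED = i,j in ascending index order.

c0: i0 or.ALU  RAW r0
c1: i1/i2 ld.MEM;beq.BR  dual
c2: i3 sub.ALU  WAW r0
c3: i4 add.ALU  RAW+WAW r0
c4: i5 add.ALU  RAW r0
c5: i6 mul.MUL  no-port MUL/BR
c6: i7/i8 beq.BR;add.ALU  dual

ISSUED = 6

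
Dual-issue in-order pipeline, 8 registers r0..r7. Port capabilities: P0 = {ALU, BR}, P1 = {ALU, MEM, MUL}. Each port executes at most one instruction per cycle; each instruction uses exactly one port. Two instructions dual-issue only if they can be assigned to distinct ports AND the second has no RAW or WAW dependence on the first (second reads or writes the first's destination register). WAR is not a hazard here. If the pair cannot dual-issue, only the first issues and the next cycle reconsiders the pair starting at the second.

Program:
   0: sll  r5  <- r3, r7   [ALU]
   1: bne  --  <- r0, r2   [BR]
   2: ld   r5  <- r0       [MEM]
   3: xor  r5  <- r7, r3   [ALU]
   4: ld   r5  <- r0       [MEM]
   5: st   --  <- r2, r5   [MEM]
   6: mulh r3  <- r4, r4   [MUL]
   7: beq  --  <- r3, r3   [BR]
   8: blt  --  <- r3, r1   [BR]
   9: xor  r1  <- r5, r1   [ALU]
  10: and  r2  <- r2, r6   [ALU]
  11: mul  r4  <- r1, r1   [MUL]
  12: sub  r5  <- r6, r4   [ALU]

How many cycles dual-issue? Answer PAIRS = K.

#0 head=0: sll+bne i0&i1 dual
#1 head=2: ld i2 WAW r5
#2 head=3: xor i3 WAW r5
#3 head=4: ld i4 no-port MEM/MEM
#4 head=5: st i5 no-port MEM/MUL
#5 head=6: mulh i6 RAW r3
#6 head=7: beq i7 no-port BR/BR
#7 head=8: blt+xor i8&i9 dual
#8 head=10: and+mul i10&i11 dual
#9 head=12: sub i12 tail

PAIRS = 3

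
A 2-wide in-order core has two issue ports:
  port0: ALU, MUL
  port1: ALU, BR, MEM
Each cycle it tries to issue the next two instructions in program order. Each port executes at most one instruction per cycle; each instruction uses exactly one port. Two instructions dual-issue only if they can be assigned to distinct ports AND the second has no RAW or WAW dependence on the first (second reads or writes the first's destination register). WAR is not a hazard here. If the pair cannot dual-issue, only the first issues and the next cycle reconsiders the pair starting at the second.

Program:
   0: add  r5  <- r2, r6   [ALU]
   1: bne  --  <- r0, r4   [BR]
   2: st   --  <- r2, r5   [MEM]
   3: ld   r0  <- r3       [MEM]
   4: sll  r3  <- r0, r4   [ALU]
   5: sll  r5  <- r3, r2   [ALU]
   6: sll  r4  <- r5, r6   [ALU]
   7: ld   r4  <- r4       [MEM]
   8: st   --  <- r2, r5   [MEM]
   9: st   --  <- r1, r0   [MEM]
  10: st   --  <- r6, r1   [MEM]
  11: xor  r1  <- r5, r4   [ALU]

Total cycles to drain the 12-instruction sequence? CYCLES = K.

CYCLES = 10

c0: i0+i1 add/bne  pair
c1: i2 st  no-port MEM/MEM
c2: i3 ld  RAW r0
c3: i4 sll  RAW r3
c4: i5 sll  RAW r5
c5: i6 sll  RAW+WAW r4
c6: i7 ld  no-port MEM/MEM
c7: i8 st  no-port MEM/MEM
c8: i9 st  no-port MEM/MEM
c9: i10+i11 st/xor  pair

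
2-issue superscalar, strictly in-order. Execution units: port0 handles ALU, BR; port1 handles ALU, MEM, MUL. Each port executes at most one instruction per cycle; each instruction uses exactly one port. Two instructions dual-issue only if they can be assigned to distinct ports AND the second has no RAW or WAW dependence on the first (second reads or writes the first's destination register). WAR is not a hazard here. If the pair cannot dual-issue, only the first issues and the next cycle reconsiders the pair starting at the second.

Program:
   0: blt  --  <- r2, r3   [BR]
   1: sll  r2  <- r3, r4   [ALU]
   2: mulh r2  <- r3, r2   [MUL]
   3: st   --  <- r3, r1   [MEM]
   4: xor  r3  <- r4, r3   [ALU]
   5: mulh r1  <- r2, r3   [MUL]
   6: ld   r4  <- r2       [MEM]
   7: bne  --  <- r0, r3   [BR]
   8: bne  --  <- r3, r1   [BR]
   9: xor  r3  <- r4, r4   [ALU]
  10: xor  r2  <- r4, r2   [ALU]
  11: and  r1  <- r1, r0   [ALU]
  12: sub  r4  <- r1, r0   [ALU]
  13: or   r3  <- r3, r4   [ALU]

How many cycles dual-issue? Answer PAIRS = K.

  cy0 -> i0&i1 (blt.BR+sll.ALU) 2-wide
  cy1 -> i2 (mulh.MUL) no-port MUL/MEM
  cy2 -> i3&i4 (st.MEM+xor.ALU) 2-wide
  cy3 -> i5 (mulh.MUL) no-port MUL/MEM
  cy4 -> i6&i7 (ld.MEM+bne.BR) 2-wide
  cy5 -> i8&i9 (bne.BR+xor.ALU) 2-wide
  cy6 -> i10&i11 (xor.ALU+and.ALU) 2-wide
  cy7 -> i12 (sub.ALU) RAW r4
  cy8 -> i13 (or.ALU) tail

PAIRS = 5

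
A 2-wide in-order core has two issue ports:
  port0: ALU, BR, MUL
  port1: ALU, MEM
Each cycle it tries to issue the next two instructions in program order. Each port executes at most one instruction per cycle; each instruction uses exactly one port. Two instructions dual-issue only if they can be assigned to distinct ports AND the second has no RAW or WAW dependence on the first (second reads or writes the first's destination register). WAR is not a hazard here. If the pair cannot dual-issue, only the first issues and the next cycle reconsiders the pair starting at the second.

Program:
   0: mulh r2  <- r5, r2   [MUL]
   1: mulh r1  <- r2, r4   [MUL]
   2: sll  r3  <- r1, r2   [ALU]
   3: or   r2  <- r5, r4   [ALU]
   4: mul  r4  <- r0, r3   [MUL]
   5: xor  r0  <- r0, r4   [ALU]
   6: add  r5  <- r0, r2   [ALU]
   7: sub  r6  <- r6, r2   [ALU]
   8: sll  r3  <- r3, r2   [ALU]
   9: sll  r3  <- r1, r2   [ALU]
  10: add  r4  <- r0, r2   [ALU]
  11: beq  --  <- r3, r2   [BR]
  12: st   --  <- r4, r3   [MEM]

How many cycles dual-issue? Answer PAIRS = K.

c0: i0 mulh.MUL  no-port MUL/MUL
c1: i1 mulh.MUL  RAW r1
c2: i2&i3 sll.ALU;or.ALU  dual
c3: i4 mul.MUL  RAW r4
c4: i5 xor.ALU  RAW r0
c5: i6&i7 add.ALU;sub.ALU  dual
c6: i8 sll.ALU  WAW r3
c7: i9&i10 sll.ALU;add.ALU  dual
c8: i11&i12 beq.BR;st.MEM  dual

PAIRS = 4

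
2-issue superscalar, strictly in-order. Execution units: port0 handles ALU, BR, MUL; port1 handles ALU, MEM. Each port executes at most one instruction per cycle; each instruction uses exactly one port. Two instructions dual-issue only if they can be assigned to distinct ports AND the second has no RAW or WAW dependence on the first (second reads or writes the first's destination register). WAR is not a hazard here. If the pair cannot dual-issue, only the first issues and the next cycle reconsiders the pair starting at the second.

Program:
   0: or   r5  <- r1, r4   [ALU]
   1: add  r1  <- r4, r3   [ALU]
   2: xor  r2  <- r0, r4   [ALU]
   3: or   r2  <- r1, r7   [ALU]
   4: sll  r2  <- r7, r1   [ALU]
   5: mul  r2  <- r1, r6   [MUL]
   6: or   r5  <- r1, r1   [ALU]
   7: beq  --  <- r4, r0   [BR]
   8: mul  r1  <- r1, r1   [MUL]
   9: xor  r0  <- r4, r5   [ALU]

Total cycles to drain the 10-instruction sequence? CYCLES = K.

CYCLES = 7

#0 head=0: or.ALU+add.ALU i0+i1 dual
#1 head=2: xor.ALU i2 WAW r2
#2 head=3: or.ALU i3 WAW r2
#3 head=4: sll.ALU i4 WAW r2
#4 head=5: mul.MUL+or.ALU i5+i6 dual
#5 head=7: beq.BR i7 no-port BR/MUL
#6 head=8: mul.MUL+xor.ALU i8+i9 dual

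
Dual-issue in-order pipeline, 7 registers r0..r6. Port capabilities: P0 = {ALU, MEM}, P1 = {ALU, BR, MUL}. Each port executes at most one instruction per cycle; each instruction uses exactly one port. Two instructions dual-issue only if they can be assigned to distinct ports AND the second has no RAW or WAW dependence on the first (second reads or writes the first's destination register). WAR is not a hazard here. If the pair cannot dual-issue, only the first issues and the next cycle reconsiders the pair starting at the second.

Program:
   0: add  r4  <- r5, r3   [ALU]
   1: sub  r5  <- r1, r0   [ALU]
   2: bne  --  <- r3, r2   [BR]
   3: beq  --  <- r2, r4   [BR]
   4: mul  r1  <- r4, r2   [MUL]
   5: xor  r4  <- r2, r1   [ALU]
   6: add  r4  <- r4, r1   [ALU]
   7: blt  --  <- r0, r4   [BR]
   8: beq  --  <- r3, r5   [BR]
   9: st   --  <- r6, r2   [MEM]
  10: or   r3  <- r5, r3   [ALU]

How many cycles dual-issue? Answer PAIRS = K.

PAIRS = 2

0. add.ALU sub.ALU @i0/i1  | dual
1. bne.BR @i2  | no-port BR/BR
2. beq.BR @i3  | no-port BR/MUL
3. mul.MUL @i4  | RAW r1
4. xor.ALU @i5  | RAW+WAW r4
5. add.ALU @i6  | RAW r4
6. blt.BR @i7  | no-port BR/BR
7. beq.BR st.MEM @i8/i9  | dual
8. or.ALU @i10  | tail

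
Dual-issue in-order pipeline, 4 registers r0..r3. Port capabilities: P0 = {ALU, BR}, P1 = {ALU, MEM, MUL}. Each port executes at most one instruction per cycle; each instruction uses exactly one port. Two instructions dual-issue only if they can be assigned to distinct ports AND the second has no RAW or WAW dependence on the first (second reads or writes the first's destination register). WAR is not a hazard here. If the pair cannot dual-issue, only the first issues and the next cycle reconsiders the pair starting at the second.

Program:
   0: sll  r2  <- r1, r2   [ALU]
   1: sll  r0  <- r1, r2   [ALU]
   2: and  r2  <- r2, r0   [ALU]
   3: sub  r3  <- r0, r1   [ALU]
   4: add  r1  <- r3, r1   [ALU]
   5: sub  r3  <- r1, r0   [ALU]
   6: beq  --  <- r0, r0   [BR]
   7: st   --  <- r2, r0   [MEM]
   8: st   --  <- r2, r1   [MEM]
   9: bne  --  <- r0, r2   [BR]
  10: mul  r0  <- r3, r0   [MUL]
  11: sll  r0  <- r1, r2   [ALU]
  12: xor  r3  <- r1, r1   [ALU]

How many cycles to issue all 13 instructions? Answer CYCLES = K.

CYCLES = 9

  cy0 -> i0 (sll.ALU) RAW r2
  cy1 -> i1 (sll.ALU) RAW r0
  cy2 -> i2&i3 (and.ALU sub.ALU) dual
  cy3 -> i4 (add.ALU) RAW r1
  cy4 -> i5&i6 (sub.ALU beq.BR) dual
  cy5 -> i7 (st.MEM) no-port MEM/MEM
  cy6 -> i8&i9 (st.MEM bne.BR) dual
  cy7 -> i10 (mul.MUL) WAW r0
  cy8 -> i11&i12 (sll.ALU xor.ALU) dual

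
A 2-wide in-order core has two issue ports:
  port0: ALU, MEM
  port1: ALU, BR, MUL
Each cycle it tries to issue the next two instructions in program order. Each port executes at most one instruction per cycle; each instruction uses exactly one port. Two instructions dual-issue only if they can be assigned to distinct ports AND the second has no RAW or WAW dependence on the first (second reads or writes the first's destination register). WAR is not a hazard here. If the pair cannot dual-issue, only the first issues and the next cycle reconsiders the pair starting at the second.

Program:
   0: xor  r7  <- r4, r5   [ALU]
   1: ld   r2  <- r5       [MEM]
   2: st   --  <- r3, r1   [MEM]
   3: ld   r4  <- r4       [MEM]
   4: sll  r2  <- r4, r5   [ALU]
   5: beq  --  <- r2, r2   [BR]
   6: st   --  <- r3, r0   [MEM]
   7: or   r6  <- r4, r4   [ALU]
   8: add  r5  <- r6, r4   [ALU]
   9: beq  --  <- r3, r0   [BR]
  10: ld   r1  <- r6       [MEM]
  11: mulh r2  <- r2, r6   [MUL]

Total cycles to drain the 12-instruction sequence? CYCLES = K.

CYCLES = 8

  cy0 -> i0/i1 (xor.ALU+ld.MEM) pair
  cy1 -> i2 (st.MEM) no-port MEM/MEM
  cy2 -> i3 (ld.MEM) RAW r4
  cy3 -> i4 (sll.ALU) RAW r2
  cy4 -> i5/i6 (beq.BR+st.MEM) pair
  cy5 -> i7 (or.ALU) RAW r6
  cy6 -> i8/i9 (add.ALU+beq.BR) pair
  cy7 -> i10/i11 (ld.MEM+mulh.MUL) pair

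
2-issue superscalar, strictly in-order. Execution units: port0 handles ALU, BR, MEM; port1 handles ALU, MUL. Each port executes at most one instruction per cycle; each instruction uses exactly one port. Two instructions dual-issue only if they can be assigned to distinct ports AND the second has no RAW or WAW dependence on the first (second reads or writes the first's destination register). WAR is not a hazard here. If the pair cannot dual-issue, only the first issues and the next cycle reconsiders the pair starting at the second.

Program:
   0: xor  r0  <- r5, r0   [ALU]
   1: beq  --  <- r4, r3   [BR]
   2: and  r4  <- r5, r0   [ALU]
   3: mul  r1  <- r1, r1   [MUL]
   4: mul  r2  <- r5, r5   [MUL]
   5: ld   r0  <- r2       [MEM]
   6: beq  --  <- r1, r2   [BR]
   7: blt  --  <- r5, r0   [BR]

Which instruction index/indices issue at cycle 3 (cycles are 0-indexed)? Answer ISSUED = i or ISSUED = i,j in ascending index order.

ISSUED = 5

t=0 i0/i1:xor.ALU;beq.BR ; pair
t=1 i2/i3:and.ALU;mul.MUL ; pair
t=2 i4:mul.MUL ; RAW r2
t=3 i5:ld.MEM ; no-port MEM/BR
t=4 i6:beq.BR ; no-port BR/BR
t=5 i7:blt.BR ; tail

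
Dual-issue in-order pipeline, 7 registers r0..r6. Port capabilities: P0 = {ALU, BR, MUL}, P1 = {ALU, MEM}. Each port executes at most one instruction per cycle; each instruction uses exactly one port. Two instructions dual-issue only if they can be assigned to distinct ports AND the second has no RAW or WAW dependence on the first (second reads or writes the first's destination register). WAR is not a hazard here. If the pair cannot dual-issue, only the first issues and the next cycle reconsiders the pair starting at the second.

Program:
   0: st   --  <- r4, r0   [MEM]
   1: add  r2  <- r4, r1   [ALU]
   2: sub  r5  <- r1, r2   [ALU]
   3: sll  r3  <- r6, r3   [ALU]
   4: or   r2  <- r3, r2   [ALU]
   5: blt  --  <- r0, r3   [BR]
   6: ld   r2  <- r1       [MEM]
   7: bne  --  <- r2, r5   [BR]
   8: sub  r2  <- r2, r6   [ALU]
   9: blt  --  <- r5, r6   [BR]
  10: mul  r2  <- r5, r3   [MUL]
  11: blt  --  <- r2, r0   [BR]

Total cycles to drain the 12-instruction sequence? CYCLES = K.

#0 head=0: st.MEM+add.ALU i0,i1 2-wide
#1 head=2: sub.ALU+sll.ALU i2,i3 2-wide
#2 head=4: or.ALU+blt.BR i4,i5 2-wide
#3 head=6: ld.MEM i6 RAW r2
#4 head=7: bne.BR+sub.ALU i7,i8 2-wide
#5 head=9: blt.BR i9 no-port BR/MUL
#6 head=10: mul.MUL i10 no-port MUL/BR
#7 head=11: blt.BR i11 tail

CYCLES = 8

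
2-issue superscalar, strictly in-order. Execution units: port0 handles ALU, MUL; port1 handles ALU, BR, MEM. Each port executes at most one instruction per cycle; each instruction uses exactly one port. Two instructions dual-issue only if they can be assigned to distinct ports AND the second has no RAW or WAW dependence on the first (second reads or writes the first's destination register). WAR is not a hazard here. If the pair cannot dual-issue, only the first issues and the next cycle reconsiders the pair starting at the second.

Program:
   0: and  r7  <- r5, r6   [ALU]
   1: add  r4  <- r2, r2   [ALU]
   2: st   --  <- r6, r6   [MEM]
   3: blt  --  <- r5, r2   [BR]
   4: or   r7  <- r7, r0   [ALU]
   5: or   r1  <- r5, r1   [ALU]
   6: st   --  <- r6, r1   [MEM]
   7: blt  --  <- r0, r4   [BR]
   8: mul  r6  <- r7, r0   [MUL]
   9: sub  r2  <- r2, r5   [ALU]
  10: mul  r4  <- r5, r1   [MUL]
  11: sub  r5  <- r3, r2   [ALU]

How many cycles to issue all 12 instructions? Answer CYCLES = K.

0. and+add @i0,i1  | 2-wide
1. st @i2  | no-port MEM/BR
2. blt+or @i3,i4  | 2-wide
3. or @i5  | RAW r1
4. st @i6  | no-port MEM/BR
5. blt+mul @i7,i8  | 2-wide
6. sub+mul @i9,i10  | 2-wide
7. sub @i11  | tail

CYCLES = 8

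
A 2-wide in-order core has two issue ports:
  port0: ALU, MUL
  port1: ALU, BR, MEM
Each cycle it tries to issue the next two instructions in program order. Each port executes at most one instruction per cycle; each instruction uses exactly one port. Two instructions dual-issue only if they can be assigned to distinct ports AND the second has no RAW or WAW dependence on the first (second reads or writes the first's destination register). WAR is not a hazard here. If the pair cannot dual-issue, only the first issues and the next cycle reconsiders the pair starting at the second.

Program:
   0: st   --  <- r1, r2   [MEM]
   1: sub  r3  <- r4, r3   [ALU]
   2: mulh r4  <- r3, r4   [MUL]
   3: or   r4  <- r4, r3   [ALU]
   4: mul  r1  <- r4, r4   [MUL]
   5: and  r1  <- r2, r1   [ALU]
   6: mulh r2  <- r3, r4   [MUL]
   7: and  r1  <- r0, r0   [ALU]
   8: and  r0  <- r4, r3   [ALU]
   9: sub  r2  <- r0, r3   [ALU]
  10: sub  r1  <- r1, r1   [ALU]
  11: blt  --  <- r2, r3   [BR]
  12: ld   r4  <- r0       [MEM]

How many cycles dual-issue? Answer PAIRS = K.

PAIRS = 4

#0 head=0: st+sub i0/i1 pair
#1 head=2: mulh i2 RAW+WAW r4
#2 head=3: or i3 RAW r4
#3 head=4: mul i4 RAW+WAW r1
#4 head=5: and+mulh i5/i6 pair
#5 head=7: and+and i7/i8 pair
#6 head=9: sub+sub i9/i10 pair
#7 head=11: blt i11 no-port BR/MEM
#8 head=12: ld i12 tail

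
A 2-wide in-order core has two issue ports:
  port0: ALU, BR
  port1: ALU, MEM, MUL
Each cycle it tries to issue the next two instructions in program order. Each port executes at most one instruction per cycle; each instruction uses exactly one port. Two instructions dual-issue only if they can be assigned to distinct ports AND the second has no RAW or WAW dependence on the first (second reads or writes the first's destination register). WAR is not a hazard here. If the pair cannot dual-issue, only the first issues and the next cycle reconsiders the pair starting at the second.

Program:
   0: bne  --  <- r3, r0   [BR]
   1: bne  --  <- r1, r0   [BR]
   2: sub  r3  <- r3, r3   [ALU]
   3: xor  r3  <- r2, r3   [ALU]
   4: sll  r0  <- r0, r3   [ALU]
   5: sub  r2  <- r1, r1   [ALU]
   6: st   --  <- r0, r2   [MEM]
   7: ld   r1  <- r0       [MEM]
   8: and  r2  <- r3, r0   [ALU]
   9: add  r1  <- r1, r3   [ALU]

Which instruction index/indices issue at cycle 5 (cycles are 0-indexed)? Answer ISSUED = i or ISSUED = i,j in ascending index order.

ISSUED = 7,8

0. bne.BR @i0  | no-port BR/BR
1. bne.BR sub.ALU @i1,i2  | dual
2. xor.ALU @i3  | RAW r3
3. sll.ALU sub.ALU @i4,i5  | dual
4. st.MEM @i6  | no-port MEM/MEM
5. ld.MEM and.ALU @i7,i8  | dual
6. add.ALU @i9  | tail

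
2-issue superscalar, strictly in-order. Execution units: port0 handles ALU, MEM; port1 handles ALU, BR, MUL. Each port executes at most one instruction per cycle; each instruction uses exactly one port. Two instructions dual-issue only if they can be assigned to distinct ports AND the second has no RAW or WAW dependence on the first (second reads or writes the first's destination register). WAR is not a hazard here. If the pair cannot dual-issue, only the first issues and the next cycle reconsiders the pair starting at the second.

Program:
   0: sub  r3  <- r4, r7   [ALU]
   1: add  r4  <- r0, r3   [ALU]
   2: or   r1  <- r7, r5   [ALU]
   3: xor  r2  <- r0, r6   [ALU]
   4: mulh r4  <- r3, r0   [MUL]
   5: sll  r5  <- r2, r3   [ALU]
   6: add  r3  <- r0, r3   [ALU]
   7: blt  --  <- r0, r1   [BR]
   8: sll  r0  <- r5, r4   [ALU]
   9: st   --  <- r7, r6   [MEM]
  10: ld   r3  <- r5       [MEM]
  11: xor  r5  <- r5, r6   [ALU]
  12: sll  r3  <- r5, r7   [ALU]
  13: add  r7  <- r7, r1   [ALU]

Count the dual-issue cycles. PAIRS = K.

PAIRS = 6

t=0 i0:sub.ALU ; RAW r3
t=1 i1+i2:add.ALU/or.ALU ; pair
t=2 i3+i4:xor.ALU/mulh.MUL ; pair
t=3 i5+i6:sll.ALU/add.ALU ; pair
t=4 i7+i8:blt.BR/sll.ALU ; pair
t=5 i9:st.MEM ; no-port MEM/MEM
t=6 i10+i11:ld.MEM/xor.ALU ; pair
t=7 i12+i13:sll.ALU/add.ALU ; pair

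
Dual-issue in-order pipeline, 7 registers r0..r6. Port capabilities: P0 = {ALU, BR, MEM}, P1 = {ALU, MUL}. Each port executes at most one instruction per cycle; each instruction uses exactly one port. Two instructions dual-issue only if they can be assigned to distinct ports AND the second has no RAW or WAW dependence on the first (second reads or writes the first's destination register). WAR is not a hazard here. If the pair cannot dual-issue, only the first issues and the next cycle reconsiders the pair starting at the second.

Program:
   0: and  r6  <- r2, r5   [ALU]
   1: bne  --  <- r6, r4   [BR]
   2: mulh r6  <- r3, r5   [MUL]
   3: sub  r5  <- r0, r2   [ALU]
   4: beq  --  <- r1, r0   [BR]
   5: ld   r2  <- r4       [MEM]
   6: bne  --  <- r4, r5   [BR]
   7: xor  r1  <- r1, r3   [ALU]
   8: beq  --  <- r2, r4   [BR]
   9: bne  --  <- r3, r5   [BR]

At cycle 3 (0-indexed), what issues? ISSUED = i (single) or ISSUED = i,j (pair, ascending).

t=0 i0:and ; RAW r6
t=1 i1+i2:bne/mulh ; dual
t=2 i3+i4:sub/beq ; dual
t=3 i5:ld ; no-port MEM/BR
t=4 i6+i7:bne/xor ; dual
t=5 i8:beq ; no-port BR/BR
t=6 i9:bne ; tail

ISSUED = 5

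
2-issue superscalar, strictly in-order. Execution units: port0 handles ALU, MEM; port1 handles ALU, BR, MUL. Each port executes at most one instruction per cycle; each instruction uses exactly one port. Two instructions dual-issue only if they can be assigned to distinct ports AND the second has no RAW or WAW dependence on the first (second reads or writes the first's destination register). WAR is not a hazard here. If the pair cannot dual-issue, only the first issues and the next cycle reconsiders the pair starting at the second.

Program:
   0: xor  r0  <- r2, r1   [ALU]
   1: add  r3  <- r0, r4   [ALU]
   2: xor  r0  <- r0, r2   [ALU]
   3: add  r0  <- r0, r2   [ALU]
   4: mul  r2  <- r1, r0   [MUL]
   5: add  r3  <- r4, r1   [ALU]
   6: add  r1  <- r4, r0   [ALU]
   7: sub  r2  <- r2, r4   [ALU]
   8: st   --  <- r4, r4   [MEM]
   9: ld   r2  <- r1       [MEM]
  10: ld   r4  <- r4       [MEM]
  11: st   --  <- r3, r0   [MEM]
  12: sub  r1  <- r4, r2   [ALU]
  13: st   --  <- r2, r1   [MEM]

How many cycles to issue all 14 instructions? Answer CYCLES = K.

CYCLES = 10

[0] i0  xor.ALU  -- RAW r0
[1] i1+i2  add.ALU/xor.ALU  -- dual
[2] i3  add.ALU  -- RAW r0
[3] i4+i5  mul.MUL/add.ALU  -- dual
[4] i6+i7  add.ALU/sub.ALU  -- dual
[5] i8  st.MEM  -- no-port MEM/MEM
[6] i9  ld.MEM  -- no-port MEM/MEM
[7] i10  ld.MEM  -- no-port MEM/MEM
[8] i11+i12  st.MEM/sub.ALU  -- dual
[9] i13  st.MEM  -- tail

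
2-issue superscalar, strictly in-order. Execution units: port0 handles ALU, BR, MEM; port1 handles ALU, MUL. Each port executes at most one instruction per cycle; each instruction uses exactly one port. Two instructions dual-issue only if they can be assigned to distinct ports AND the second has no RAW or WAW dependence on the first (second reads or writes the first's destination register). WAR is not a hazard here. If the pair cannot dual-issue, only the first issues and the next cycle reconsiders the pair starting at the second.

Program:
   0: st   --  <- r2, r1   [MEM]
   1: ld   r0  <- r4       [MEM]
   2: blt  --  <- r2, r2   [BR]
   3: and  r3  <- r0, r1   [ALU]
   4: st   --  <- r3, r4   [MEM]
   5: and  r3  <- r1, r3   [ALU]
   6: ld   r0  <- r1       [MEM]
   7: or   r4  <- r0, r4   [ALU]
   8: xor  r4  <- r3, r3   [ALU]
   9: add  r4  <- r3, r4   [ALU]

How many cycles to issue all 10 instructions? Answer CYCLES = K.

  cy0 -> i0 (st.MEM) no-port MEM/MEM
  cy1 -> i1 (ld.MEM) no-port MEM/BR
  cy2 -> i2&i3 (blt.BR and.ALU) dual
  cy3 -> i4&i5 (st.MEM and.ALU) dual
  cy4 -> i6 (ld.MEM) RAW r0
  cy5 -> i7 (or.ALU) WAW r4
  cy6 -> i8 (xor.ALU) RAW+WAW r4
  cy7 -> i9 (add.ALU) tail

CYCLES = 8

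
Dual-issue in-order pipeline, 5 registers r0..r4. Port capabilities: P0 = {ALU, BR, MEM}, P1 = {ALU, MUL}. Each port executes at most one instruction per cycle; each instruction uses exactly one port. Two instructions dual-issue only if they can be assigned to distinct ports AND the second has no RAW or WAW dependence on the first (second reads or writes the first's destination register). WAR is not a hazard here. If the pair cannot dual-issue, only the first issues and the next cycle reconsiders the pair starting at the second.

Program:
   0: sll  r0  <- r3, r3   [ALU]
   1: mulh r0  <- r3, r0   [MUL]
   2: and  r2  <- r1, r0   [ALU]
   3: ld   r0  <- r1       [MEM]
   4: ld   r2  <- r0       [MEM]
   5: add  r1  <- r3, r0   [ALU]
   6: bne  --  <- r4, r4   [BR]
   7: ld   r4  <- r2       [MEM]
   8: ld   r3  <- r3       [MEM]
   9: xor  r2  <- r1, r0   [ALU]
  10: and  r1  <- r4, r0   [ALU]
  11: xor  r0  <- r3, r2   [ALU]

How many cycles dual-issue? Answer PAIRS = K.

PAIRS = 4

#0 head=0: sll.ALU i0 RAW+WAW r0
#1 head=1: mulh.MUL i1 RAW r0
#2 head=2: and.ALU+ld.MEM i2,i3 2-wide
#3 head=4: ld.MEM+add.ALU i4,i5 2-wide
#4 head=6: bne.BR i6 no-port BR/MEM
#5 head=7: ld.MEM i7 no-port MEM/MEM
#6 head=8: ld.MEM+xor.ALU i8,i9 2-wide
#7 head=10: and.ALU+xor.ALU i10,i11 2-wide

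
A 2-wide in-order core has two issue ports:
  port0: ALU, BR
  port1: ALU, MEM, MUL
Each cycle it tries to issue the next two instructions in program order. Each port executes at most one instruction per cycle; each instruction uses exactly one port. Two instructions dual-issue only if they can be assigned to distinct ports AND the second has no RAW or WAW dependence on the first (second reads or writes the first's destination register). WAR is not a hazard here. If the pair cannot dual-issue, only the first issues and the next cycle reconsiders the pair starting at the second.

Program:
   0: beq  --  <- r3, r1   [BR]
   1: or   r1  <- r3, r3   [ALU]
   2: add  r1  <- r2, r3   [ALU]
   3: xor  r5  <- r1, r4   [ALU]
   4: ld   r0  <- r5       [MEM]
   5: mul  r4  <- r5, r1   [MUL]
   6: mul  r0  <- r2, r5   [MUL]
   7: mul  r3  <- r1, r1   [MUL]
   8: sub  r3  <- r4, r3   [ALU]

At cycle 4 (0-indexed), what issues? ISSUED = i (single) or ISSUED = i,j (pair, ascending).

ISSUED = 5

#0 head=0: beq.BR;or.ALU i0/i1 2-wide
#1 head=2: add.ALU i2 RAW r1
#2 head=3: xor.ALU i3 RAW r5
#3 head=4: ld.MEM i4 no-port MEM/MUL
#4 head=5: mul.MUL i5 no-port MUL/MUL
#5 head=6: mul.MUL i6 no-port MUL/MUL
#6 head=7: mul.MUL i7 RAW+WAW r3
#7 head=8: sub.ALU i8 tail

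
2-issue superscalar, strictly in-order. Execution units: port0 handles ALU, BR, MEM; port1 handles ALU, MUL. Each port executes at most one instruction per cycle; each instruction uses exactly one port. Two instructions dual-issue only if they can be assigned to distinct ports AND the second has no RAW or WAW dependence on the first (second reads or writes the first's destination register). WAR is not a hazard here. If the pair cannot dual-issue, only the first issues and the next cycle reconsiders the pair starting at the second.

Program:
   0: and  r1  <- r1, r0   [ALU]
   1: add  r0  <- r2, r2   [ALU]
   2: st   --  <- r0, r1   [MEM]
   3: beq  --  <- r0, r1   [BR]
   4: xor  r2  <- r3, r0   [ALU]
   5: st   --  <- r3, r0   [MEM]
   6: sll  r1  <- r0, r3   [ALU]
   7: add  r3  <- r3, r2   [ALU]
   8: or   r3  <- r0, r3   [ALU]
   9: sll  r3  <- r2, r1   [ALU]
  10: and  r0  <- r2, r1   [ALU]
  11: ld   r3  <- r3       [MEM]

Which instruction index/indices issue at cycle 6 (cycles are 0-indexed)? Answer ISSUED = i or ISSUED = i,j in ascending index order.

ISSUED = 9,10

  cy0 -> i0,i1 (and add) pair
  cy1 -> i2 (st) no-port MEM/BR
  cy2 -> i3,i4 (beq xor) pair
  cy3 -> i5,i6 (st sll) pair
  cy4 -> i7 (add) RAW+WAW r3
  cy5 -> i8 (or) WAW r3
  cy6 -> i9,i10 (sll and) pair
  cy7 -> i11 (ld) tail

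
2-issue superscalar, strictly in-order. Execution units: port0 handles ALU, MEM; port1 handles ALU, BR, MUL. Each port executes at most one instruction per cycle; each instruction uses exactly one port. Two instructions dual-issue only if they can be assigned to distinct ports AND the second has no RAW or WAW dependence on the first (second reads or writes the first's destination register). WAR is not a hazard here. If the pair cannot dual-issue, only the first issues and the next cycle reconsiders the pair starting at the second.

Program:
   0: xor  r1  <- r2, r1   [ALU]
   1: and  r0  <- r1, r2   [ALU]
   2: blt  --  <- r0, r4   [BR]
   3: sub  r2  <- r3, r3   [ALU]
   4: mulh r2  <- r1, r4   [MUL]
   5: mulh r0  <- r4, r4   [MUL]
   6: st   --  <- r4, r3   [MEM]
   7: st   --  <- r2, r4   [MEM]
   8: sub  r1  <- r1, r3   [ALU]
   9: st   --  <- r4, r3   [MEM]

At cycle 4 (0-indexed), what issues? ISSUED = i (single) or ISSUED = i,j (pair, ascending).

ISSUED = 5,6

t=0 i0:xor ; RAW r1
t=1 i1:and ; RAW r0
t=2 i2&i3:blt;sub ; dual
t=3 i4:mulh ; no-port MUL/MUL
t=4 i5&i6:mulh;st ; dual
t=5 i7&i8:st;sub ; dual
t=6 i9:st ; tail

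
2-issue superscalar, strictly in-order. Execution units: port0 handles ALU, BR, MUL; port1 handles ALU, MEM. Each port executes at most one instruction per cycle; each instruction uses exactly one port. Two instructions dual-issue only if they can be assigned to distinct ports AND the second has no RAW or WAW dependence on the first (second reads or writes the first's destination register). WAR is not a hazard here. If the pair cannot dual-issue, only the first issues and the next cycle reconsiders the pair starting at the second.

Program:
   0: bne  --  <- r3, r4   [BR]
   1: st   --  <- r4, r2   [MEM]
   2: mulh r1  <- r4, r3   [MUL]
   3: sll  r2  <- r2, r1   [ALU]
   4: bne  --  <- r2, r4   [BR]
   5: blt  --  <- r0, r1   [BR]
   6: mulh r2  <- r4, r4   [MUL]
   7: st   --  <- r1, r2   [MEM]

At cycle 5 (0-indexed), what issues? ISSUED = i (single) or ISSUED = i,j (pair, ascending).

ISSUED = 6

#0 head=0: bne.BR st.MEM i0,i1 2-wide
#1 head=2: mulh.MUL i2 RAW r1
#2 head=3: sll.ALU i3 RAW r2
#3 head=4: bne.BR i4 no-port BR/BR
#4 head=5: blt.BR i5 no-port BR/MUL
#5 head=6: mulh.MUL i6 RAW r2
#6 head=7: st.MEM i7 tail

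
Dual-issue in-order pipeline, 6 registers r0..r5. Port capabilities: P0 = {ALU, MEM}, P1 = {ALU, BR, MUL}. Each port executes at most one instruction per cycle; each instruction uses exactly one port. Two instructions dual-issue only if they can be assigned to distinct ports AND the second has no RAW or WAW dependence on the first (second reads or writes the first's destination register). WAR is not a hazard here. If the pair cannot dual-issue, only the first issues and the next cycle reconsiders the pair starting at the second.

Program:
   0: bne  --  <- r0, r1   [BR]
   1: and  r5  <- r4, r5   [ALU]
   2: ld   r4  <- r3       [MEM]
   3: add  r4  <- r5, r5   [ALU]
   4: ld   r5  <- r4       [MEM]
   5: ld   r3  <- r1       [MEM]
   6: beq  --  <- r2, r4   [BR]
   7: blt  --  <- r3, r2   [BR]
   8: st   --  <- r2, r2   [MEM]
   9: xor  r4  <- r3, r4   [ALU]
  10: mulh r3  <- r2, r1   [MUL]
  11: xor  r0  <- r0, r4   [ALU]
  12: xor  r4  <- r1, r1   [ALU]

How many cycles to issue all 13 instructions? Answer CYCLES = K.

CYCLES = 8

0. bne.BR and.ALU @i0+i1  | pair
1. ld.MEM @i2  | WAW r4
2. add.ALU @i3  | RAW r4
3. ld.MEM @i4  | no-port MEM/MEM
4. ld.MEM beq.BR @i5+i6  | pair
5. blt.BR st.MEM @i7+i8  | pair
6. xor.ALU mulh.MUL @i9+i10  | pair
7. xor.ALU xor.ALU @i11+i12  | pair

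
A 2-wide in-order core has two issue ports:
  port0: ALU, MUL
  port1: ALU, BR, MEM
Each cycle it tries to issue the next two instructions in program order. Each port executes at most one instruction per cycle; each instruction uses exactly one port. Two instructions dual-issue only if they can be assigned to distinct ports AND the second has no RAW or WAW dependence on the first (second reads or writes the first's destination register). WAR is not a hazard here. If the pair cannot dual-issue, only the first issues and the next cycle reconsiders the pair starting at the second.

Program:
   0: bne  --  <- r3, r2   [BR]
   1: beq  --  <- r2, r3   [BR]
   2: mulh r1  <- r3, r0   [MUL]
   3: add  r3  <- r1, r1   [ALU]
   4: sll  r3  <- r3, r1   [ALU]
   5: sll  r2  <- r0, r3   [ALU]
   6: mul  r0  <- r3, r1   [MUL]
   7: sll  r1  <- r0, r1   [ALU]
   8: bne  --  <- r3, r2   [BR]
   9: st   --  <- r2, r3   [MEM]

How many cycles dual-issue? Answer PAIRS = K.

0. bne @i0  | no-port BR/BR
1. beq mulh @i1&i2  | pair
2. add @i3  | RAW+WAW r3
3. sll @i4  | RAW r3
4. sll mul @i5&i6  | pair
5. sll bne @i7&i8  | pair
6. st @i9  | tail

PAIRS = 3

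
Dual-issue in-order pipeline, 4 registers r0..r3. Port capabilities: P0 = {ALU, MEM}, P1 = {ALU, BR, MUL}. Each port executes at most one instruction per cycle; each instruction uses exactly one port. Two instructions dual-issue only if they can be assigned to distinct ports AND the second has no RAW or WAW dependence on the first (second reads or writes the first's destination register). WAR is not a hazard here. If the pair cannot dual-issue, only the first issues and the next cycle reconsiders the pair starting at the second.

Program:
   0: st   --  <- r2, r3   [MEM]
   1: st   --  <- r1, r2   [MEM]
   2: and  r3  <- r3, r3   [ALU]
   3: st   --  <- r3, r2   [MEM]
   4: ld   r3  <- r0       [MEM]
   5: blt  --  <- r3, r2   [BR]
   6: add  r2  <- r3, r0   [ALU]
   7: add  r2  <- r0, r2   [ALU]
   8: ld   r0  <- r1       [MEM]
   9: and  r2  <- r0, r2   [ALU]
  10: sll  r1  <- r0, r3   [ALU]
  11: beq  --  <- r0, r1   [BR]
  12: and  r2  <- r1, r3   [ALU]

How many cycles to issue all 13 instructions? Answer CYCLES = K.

t=0 i0:st.MEM ; no-port MEM/MEM
t=1 i1+i2:st.MEM/and.ALU ; dual
t=2 i3:st.MEM ; no-port MEM/MEM
t=3 i4:ld.MEM ; RAW r3
t=4 i5+i6:blt.BR/add.ALU ; dual
t=5 i7+i8:add.ALU/ld.MEM ; dual
t=6 i9+i10:and.ALU/sll.ALU ; dual
t=7 i11+i12:beq.BR/and.ALU ; dual

CYCLES = 8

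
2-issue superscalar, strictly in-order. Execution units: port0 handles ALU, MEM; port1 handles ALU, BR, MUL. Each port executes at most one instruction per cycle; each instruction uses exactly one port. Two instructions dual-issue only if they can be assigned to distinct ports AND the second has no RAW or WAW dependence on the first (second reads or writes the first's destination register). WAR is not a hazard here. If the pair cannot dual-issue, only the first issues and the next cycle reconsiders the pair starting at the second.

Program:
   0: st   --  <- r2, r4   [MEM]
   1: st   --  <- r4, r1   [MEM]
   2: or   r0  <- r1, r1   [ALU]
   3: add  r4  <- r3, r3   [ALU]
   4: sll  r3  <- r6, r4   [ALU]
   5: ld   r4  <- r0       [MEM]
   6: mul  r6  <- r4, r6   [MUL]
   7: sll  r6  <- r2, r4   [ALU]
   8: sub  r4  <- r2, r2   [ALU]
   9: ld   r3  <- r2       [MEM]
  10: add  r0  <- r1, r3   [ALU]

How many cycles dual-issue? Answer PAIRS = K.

c0: i0 st  no-port MEM/MEM
c1: i1/i2 st or  pair
c2: i3 add  RAW r4
c3: i4/i5 sll ld  pair
c4: i6 mul  WAW r6
c5: i7/i8 sll sub  pair
c6: i9 ld  RAW r3
c7: i10 add  tail

PAIRS = 3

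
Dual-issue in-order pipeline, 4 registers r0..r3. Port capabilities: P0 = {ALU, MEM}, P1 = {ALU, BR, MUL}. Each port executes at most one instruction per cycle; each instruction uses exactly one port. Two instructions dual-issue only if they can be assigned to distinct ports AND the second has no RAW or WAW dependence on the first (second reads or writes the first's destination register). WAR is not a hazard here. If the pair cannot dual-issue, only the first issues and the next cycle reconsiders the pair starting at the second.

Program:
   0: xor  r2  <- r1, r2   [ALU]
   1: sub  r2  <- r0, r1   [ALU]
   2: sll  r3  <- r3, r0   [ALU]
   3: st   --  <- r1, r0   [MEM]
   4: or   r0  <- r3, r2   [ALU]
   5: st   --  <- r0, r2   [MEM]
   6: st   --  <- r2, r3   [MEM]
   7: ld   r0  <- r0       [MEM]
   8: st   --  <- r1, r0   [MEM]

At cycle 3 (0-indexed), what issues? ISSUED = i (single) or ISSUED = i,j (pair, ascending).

ISSUED = 5

0. xor.ALU @i0  | WAW r2
1. sub.ALU/sll.ALU @i1&i2  | pair
2. st.MEM/or.ALU @i3&i4  | pair
3. st.MEM @i5  | no-port MEM/MEM
4. st.MEM @i6  | no-port MEM/MEM
5. ld.MEM @i7  | no-port MEM/MEM
6. st.MEM @i8  | tail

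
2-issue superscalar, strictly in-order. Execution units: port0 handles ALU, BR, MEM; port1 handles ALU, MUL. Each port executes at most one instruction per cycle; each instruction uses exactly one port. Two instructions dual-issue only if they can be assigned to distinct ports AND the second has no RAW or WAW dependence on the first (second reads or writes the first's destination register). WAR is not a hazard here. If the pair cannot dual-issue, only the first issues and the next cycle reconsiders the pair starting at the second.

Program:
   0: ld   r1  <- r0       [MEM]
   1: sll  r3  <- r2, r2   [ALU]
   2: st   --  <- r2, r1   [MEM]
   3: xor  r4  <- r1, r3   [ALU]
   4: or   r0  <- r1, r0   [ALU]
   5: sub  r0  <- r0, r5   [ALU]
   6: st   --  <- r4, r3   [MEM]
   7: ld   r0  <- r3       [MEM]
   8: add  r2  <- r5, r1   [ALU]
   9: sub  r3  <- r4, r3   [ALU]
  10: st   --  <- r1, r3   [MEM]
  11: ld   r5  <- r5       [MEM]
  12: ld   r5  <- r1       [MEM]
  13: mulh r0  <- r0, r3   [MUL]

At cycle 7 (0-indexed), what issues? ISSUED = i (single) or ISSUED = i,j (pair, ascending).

c0: i0+i1 ld.MEM sll.ALU  2-wide
c1: i2+i3 st.MEM xor.ALU  2-wide
c2: i4 or.ALU  RAW+WAW r0
c3: i5+i6 sub.ALU st.MEM  2-wide
c4: i7+i8 ld.MEM add.ALU  2-wide
c5: i9 sub.ALU  RAW r3
c6: i10 st.MEM  no-port MEM/MEM
c7: i11 ld.MEM  no-port MEM/MEM
c8: i12+i13 ld.MEM mulh.MUL  2-wide

ISSUED = 11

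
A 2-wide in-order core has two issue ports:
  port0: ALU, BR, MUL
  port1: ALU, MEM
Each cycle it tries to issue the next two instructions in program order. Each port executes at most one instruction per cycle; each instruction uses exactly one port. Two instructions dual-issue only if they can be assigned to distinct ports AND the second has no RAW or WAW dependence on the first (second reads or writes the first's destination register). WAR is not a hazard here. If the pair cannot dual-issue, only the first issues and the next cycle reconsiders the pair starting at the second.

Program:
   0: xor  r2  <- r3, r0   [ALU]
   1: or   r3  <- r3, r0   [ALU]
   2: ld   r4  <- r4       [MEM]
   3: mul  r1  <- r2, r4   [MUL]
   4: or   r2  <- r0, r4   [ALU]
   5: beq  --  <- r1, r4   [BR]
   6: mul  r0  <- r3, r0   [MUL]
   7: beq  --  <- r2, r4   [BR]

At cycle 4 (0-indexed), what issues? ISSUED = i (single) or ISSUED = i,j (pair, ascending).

0. xor+or @i0,i1  | dual
1. ld @i2  | RAW r4
2. mul+or @i3,i4  | dual
3. beq @i5  | no-port BR/MUL
4. mul @i6  | no-port MUL/BR
5. beq @i7  | tail

ISSUED = 6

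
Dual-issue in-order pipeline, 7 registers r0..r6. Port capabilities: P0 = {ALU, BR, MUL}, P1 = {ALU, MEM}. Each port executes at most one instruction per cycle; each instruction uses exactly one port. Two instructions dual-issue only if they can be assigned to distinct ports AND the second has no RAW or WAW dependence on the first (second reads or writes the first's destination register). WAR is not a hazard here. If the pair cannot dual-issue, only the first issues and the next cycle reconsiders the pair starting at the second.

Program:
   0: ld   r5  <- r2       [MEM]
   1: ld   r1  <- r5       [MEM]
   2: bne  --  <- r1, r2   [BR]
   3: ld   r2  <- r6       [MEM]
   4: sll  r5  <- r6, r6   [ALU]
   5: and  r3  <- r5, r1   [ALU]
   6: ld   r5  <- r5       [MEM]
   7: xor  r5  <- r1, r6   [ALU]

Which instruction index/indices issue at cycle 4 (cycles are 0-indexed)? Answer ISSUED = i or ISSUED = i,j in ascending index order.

ISSUED = 5,6

#0 head=0: ld i0 no-port MEM/MEM
#1 head=1: ld i1 RAW r1
#2 head=2: bne;ld i2,i3 2-wide
#3 head=4: sll i4 RAW r5
#4 head=5: and;ld i5,i6 2-wide
#5 head=7: xor i7 tail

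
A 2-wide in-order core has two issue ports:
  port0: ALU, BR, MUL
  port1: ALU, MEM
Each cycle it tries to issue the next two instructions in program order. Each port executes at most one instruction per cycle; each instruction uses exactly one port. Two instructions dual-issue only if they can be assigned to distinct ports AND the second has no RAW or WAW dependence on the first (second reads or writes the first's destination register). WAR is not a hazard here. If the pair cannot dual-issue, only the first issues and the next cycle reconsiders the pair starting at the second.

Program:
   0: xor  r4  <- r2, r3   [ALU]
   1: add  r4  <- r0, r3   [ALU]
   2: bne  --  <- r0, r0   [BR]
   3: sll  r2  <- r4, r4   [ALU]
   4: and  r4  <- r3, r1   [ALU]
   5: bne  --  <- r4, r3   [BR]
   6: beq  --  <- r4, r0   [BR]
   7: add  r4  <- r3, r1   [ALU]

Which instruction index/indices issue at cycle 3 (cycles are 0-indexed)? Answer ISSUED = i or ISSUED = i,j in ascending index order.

ISSUED = 5

#0 head=0: xor.ALU i0 WAW r4
#1 head=1: add.ALU+bne.BR i1,i2 dual
#2 head=3: sll.ALU+and.ALU i3,i4 dual
#3 head=5: bne.BR i5 no-port BR/BR
#4 head=6: beq.BR+add.ALU i6,i7 dual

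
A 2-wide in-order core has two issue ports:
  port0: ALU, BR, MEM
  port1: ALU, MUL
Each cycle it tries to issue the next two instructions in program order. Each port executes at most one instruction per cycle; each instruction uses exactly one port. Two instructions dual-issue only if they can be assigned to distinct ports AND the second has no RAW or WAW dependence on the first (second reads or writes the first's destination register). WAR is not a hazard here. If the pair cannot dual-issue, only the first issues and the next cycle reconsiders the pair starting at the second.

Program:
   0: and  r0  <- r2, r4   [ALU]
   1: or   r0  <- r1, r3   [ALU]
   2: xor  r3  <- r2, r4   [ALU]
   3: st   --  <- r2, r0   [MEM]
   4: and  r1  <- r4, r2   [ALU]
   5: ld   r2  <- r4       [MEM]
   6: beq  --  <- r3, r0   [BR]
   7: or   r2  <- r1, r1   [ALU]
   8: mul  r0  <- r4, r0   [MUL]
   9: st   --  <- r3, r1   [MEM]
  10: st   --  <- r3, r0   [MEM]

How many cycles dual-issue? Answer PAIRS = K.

  cy0 -> i0 (and) WAW r0
  cy1 -> i1&i2 (or/xor) pair
  cy2 -> i3&i4 (st/and) pair
  cy3 -> i5 (ld) no-port MEM/BR
  cy4 -> i6&i7 (beq/or) pair
  cy5 -> i8&i9 (mul/st) pair
  cy6 -> i10 (st) tail

PAIRS = 4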